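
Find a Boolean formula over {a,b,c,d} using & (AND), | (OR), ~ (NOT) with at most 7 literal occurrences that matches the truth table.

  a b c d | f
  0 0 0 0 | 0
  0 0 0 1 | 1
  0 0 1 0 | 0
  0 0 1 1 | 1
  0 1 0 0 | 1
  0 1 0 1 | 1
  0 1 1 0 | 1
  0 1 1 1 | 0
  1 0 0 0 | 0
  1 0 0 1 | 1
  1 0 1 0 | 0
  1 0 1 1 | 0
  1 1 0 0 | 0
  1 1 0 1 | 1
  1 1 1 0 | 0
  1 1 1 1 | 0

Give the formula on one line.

((d | (b & ~a)) & ((~c | (~b & ~a)) | ~d))

  ~a = 1111111100000000
  (b & ~a) = 0000111100000000
  (d | (b & ~a)) = 0101111101010101
  ~c = 1100110011001100
  ~b = 1111000011110000
  (~b & ~a) = 1111000000000000
  (~c | (~b & ~a)) = 1111110011001100
  ~d = 1010101010101010
  ((~c | (~b & ~a)) | ~d) = 1111111011101110
  ((d | (b & ~a)) & ((~c | (~b & ~a)) | ~d)) = 0101111001000100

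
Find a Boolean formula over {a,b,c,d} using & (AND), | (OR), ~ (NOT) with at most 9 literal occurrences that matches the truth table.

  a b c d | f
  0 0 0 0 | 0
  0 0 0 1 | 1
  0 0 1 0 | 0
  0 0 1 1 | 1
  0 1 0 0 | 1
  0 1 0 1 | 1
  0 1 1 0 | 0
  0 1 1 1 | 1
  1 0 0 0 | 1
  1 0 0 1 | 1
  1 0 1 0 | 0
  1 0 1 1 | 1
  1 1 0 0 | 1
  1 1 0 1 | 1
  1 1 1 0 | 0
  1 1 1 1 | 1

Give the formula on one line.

  ~c = 1100110011001100
  (d & c) = 0001000100010001
  (~c | (d & c)) = 1101110111011101
  (b | a) = 0000111111111111
  ((b | a) | d) = 0101111111111111
  ((~c | (d & c)) & ((b | a) | d)) = 0101110111011101

((~c | (d & c)) & ((b | a) | d))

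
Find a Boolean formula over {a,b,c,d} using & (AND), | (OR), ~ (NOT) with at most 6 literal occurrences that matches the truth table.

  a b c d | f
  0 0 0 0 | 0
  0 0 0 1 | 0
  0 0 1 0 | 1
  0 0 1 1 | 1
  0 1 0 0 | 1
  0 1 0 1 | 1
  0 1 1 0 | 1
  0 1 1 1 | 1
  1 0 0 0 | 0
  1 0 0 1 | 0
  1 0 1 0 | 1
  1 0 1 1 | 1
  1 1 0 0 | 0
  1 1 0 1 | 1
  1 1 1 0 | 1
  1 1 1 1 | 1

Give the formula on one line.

((c | b) & ((c | d) | ~a))

  (c | b) = 0011111100111111
  (c | d) = 0111011101110111
  ~a = 1111111100000000
  ((c | d) | ~a) = 1111111101110111
  ((c | b) & ((c | d) | ~a)) = 0011111100110111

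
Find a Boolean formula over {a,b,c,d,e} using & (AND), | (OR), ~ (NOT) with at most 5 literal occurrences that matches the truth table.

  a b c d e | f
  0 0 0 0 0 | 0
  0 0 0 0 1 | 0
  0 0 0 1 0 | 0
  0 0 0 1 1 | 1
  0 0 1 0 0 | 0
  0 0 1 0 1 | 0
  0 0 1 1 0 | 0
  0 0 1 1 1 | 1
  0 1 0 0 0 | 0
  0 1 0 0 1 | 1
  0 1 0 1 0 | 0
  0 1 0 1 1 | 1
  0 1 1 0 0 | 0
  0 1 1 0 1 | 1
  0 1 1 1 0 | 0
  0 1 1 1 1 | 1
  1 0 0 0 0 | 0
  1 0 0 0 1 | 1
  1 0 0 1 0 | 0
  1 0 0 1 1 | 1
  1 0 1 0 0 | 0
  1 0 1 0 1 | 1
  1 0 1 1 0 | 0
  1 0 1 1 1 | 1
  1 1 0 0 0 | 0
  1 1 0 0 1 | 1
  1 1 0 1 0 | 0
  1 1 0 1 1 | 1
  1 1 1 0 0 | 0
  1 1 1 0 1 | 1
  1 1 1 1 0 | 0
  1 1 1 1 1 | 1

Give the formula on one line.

  (a | b) = 00000000111111111111111111111111
  ((a | b) | d) = 00110011111111111111111111111111
  (e & ((a | b) | d)) = 00010001010101010101010101010101

(e & ((a | b) | d))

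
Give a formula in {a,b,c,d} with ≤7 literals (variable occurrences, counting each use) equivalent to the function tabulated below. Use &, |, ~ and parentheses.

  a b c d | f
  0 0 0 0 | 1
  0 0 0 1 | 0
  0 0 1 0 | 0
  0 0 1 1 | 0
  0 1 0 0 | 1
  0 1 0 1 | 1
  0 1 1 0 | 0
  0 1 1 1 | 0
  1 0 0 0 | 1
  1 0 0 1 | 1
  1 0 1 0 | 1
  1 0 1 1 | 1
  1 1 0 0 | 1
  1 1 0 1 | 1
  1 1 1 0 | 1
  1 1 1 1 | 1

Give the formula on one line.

(((~b | c) & a) | ((~d | b) & ~c))

  ~b = 1111000011110000
  (~b | c) = 1111001111110011
  ((~b | c) & a) = 0000000011110011
  ~d = 1010101010101010
  (~d | b) = 1010111110101111
  ~c = 1100110011001100
  ((~d | b) & ~c) = 1000110010001100
  (((~b | c) & a) | ((~d | b) & ~c)) = 1000110011111111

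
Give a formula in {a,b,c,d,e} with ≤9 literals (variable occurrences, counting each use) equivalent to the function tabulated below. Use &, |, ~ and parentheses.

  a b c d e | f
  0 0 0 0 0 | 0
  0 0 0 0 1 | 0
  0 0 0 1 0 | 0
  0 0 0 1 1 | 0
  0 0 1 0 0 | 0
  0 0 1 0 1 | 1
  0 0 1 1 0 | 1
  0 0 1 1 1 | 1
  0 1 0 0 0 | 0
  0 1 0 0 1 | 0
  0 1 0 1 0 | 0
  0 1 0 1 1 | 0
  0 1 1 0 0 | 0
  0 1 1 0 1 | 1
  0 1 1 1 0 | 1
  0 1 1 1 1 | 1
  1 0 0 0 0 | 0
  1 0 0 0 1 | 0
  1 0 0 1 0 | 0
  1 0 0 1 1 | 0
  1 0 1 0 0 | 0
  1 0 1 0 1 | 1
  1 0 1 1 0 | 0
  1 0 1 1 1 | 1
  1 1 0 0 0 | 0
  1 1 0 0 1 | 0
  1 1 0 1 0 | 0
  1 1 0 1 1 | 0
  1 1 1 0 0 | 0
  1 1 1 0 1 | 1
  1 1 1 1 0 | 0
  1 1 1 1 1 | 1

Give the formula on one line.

((c & e) | ((c & ~a) & (~a & d)))

  (c & e) = 00000101000001010000010100000101
  ~a = 11111111111111110000000000000000
  (c & ~a) = 00001111000011110000000000000000
  (~a & d) = 00110011001100110000000000000000
  ((c & ~a) & (~a & d)) = 00000011000000110000000000000000
  ((c & e) | ((c & ~a) & (~a & d))) = 00000111000001110000010100000101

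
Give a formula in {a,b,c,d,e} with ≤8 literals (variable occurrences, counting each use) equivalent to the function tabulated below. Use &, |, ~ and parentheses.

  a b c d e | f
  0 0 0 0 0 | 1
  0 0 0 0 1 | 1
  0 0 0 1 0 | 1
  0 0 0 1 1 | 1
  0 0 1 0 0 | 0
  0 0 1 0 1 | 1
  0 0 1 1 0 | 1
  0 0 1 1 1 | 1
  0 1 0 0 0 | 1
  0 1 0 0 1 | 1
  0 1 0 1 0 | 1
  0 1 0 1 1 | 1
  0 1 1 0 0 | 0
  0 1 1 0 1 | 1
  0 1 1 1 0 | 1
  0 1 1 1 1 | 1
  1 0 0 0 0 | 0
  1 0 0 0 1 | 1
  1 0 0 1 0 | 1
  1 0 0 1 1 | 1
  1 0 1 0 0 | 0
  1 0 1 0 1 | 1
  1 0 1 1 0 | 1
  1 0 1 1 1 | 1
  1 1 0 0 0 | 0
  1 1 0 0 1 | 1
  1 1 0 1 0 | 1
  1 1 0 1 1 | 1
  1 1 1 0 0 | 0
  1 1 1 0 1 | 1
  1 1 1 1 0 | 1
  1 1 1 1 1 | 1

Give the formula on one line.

(((~a | e) & ~c) | (d | e))

  ~a = 11111111111111110000000000000000
  (~a | e) = 11111111111111110101010101010101
  ~c = 11110000111100001111000011110000
  ((~a | e) & ~c) = 11110000111100000101000001010000
  (d | e) = 01110111011101110111011101110111
  (((~a | e) & ~c) | (d | e)) = 11110111111101110111011101110111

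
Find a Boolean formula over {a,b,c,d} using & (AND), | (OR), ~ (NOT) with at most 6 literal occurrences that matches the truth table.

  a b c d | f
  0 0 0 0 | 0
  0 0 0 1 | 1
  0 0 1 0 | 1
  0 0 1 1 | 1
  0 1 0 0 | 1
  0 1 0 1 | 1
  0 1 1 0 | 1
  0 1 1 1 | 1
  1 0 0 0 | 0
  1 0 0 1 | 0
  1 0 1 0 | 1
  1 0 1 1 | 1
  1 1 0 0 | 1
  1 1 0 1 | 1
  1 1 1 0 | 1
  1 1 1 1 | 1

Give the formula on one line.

  (c | b) = 0011111100111111
  ~b = 1111000011110000
  (~b | c) = 1111001111110011
  ((~b | c) & d) = 0101000101010001
  ~a = 1111111100000000
  (((~b | c) & d) & ~a) = 0101000100000000
  ((c | b) | (((~b | c) & d) & ~a)) = 0111111100111111

((c | b) | (((~b | c) & d) & ~a))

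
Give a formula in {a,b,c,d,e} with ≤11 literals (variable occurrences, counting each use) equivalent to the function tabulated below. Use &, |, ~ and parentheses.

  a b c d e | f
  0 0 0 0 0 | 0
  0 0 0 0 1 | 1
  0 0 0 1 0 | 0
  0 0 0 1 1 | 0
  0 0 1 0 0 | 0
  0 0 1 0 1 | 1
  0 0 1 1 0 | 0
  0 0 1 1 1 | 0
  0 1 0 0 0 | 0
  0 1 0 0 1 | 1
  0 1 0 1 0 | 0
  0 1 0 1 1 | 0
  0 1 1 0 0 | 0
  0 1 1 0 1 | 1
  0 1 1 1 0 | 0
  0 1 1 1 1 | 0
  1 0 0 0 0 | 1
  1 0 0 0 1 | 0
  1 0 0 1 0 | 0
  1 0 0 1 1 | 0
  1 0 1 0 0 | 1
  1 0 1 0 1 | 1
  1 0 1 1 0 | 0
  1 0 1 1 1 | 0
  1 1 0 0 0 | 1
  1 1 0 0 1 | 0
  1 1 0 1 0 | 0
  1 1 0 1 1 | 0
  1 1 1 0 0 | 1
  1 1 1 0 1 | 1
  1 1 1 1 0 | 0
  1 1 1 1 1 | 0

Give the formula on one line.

(((e | a) & ~d) & (((c & (a & ~d)) | d) | (~a | ~e)))

  (e | a) = 01010101010101011111111111111111
  ~d = 11001100110011001100110011001100
  ((e | a) & ~d) = 01000100010001001100110011001100
  (a & ~d) = 00000000000000001100110011001100
  (c & (a & ~d)) = 00000000000000000000110000001100
  ((c & (a & ~d)) | d) = 00110011001100110011111100111111
  ~a = 11111111111111110000000000000000
  ~e = 10101010101010101010101010101010
  (~a | ~e) = 11111111111111111010101010101010
  (((c & (a & ~d)) | d) | (~a | ~e)) = 11111111111111111011111110111111
  (((e | a) & ~d) & (((c & (a & ~d)) | d) | (~a | ~e))) = 01000100010001001000110010001100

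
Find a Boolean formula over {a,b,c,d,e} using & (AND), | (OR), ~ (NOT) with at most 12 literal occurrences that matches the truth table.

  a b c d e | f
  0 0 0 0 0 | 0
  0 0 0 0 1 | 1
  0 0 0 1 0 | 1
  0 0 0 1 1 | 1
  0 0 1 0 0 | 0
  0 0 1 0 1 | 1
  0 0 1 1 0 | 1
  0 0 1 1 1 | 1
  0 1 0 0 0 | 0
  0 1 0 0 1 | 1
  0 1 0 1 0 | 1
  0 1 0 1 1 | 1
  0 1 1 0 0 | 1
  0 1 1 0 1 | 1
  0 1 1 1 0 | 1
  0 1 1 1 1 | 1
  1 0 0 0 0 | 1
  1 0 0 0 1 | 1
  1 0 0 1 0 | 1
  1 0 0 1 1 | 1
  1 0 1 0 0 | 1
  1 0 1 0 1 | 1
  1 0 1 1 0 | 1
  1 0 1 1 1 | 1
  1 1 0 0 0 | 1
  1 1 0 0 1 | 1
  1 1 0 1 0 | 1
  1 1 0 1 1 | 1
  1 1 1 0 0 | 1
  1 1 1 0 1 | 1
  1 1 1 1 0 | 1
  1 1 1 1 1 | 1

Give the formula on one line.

(((e | a) | (((c & b) & ~a) | (c & (e & ~d)))) | d)

  (e | a) = 01010101010101011111111111111111
  (c & b) = 00000000000011110000000000001111
  ~a = 11111111111111110000000000000000
  ((c & b) & ~a) = 00000000000011110000000000000000
  ~d = 11001100110011001100110011001100
  (e & ~d) = 01000100010001000100010001000100
  (c & (e & ~d)) = 00000100000001000000010000000100
  (((c & b) & ~a) | (c & (e & ~d))) = 00000100000011110000010000000100
  ((e | a) | (((c & b) & ~a) | (c & (e & ~d)))) = 01010101010111111111111111111111
  (((e | a) | (((c & b) & ~a) | (c & (e & ~d)))) | d) = 01110111011111111111111111111111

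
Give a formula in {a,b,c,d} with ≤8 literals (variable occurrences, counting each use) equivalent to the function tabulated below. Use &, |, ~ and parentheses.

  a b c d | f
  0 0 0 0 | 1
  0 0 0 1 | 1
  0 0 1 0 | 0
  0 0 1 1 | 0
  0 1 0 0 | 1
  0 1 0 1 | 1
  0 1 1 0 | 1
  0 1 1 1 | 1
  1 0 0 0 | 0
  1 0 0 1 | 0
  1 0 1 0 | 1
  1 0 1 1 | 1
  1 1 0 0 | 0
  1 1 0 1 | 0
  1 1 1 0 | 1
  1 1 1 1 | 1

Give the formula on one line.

(((~a & ~c) | (c & b)) | (c & a))

  ~a = 1111111100000000
  ~c = 1100110011001100
  (~a & ~c) = 1100110000000000
  (c & b) = 0000001100000011
  ((~a & ~c) | (c & b)) = 1100111100000011
  (c & a) = 0000000000110011
  (((~a & ~c) | (c & b)) | (c & a)) = 1100111100110011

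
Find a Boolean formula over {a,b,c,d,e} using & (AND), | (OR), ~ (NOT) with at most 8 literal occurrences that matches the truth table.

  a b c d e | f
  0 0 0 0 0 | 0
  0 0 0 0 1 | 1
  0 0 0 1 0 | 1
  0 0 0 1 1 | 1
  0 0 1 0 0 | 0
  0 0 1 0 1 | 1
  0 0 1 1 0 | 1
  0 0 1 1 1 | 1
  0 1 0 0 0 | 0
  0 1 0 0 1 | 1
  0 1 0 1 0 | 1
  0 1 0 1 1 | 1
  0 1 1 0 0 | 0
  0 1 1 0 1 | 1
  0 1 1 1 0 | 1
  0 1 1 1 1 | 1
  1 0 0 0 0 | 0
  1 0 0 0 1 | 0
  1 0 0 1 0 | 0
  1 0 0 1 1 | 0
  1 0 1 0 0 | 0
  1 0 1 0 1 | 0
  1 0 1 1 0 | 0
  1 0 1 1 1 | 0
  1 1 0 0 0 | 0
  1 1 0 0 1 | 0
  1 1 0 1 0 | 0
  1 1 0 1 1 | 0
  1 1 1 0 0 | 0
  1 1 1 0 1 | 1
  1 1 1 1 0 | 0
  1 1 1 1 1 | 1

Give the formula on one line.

((((d | a) | e) & ~a) | (((a & e) & b) & c))

  (d | a) = 00110011001100111111111111111111
  ((d | a) | e) = 01110111011101111111111111111111
  ~a = 11111111111111110000000000000000
  (((d | a) | e) & ~a) = 01110111011101110000000000000000
  (a & e) = 00000000000000000101010101010101
  ((a & e) & b) = 00000000000000000000000001010101
  (((a & e) & b) & c) = 00000000000000000000000000000101
  ((((d | a) | e) & ~a) | (((a & e) & b) & c)) = 01110111011101110000000000000101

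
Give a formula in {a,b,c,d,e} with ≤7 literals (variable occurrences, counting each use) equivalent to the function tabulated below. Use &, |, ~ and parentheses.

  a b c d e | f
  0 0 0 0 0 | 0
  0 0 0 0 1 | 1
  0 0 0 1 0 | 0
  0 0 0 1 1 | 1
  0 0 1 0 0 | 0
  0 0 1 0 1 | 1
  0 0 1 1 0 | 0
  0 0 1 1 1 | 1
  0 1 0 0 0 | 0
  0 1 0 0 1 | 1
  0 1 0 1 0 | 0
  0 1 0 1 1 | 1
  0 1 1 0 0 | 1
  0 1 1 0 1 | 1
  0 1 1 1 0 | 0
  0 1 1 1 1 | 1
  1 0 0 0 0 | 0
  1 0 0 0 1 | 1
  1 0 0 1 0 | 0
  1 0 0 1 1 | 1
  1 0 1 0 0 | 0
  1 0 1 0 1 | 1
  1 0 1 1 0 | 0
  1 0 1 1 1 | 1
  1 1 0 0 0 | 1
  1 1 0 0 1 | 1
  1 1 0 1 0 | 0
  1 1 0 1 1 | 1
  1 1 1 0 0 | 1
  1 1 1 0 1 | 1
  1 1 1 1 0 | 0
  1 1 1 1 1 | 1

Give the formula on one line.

(((~d & (d | b)) & (c | a)) | e)

  ~d = 11001100110011001100110011001100
  (d | b) = 00110011111111110011001111111111
  (~d & (d | b)) = 00000000110011000000000011001100
  (c | a) = 00001111000011111111111111111111
  ((~d & (d | b)) & (c | a)) = 00000000000011000000000011001100
  (((~d & (d | b)) & (c | a)) | e) = 01010101010111010101010111011101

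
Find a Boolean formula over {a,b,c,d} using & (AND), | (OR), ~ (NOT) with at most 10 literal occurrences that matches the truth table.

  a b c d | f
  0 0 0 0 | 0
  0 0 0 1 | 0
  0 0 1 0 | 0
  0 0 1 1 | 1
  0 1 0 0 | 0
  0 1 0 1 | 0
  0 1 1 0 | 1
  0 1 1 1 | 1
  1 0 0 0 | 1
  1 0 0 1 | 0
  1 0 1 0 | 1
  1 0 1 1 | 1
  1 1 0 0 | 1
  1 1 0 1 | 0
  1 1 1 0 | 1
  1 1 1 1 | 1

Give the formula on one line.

((((b | (d & c)) & c) | a) & (~d | c))

  (d & c) = 0001000100010001
  (b | (d & c)) = 0001111100011111
  ((b | (d & c)) & c) = 0001001100010011
  (((b | (d & c)) & c) | a) = 0001001111111111
  ~d = 1010101010101010
  (~d | c) = 1011101110111011
  ((((b | (d & c)) & c) | a) & (~d | c)) = 0001001110111011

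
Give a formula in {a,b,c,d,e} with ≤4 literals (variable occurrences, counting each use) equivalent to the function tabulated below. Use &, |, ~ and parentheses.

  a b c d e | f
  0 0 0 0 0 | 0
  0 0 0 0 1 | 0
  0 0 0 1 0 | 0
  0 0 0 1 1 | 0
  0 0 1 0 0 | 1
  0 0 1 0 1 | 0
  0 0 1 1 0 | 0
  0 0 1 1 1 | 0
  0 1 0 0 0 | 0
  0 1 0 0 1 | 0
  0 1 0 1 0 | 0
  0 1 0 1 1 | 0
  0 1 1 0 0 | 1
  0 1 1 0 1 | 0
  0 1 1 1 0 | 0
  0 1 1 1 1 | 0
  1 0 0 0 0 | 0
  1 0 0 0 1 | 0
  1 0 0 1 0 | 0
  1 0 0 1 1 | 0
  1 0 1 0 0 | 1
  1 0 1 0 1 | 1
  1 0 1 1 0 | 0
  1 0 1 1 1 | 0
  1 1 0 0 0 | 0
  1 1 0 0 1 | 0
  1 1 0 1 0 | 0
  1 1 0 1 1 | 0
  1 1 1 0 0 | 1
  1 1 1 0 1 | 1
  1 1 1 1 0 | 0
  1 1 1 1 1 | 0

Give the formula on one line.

((a | ~e) & (~d & c))

  ~e = 10101010101010101010101010101010
  (a | ~e) = 10101010101010101111111111111111
  ~d = 11001100110011001100110011001100
  (~d & c) = 00001100000011000000110000001100
  ((a | ~e) & (~d & c)) = 00001000000010000000110000001100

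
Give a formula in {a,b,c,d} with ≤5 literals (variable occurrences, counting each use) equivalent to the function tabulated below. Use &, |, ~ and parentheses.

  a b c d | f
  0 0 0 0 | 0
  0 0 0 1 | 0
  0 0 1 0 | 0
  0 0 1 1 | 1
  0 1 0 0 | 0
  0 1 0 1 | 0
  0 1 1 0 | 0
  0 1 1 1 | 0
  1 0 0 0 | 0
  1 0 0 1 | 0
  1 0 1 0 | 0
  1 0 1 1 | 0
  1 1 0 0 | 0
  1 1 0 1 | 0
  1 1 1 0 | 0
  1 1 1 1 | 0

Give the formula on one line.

  ~b = 1111000011110000
  ~a = 1111111100000000
  (~a & c) = 0011001100000000
  (c & d) = 0001000100010001
  ((~a & c) & (c & d)) = 0001000100000000
  (~b & ((~a & c) & (c & d))) = 0001000000000000

(~b & ((~a & c) & (c & d)))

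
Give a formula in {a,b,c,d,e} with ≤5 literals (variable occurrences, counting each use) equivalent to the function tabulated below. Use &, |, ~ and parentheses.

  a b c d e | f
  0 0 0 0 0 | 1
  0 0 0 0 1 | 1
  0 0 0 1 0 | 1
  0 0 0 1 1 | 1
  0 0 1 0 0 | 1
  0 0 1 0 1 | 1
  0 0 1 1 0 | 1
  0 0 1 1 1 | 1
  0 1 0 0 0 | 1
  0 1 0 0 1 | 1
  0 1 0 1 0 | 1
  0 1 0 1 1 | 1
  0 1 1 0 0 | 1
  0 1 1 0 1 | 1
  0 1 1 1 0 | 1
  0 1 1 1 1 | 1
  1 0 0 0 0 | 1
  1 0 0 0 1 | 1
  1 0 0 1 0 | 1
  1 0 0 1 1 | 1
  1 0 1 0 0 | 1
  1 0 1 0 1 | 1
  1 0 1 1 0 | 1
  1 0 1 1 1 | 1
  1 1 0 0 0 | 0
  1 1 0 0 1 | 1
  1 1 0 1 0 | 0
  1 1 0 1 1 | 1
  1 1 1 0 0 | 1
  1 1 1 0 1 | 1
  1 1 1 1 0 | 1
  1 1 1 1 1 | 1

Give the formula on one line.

  (e | c) = 01011111010111110101111101011111
  ~a = 11111111111111110000000000000000
  ~b = 11111111000000001111111100000000
  (~a | ~b) = 11111111111111111111111100000000
  ((e | c) | (~a | ~b)) = 11111111111111111111111101011111

((e | c) | (~a | ~b))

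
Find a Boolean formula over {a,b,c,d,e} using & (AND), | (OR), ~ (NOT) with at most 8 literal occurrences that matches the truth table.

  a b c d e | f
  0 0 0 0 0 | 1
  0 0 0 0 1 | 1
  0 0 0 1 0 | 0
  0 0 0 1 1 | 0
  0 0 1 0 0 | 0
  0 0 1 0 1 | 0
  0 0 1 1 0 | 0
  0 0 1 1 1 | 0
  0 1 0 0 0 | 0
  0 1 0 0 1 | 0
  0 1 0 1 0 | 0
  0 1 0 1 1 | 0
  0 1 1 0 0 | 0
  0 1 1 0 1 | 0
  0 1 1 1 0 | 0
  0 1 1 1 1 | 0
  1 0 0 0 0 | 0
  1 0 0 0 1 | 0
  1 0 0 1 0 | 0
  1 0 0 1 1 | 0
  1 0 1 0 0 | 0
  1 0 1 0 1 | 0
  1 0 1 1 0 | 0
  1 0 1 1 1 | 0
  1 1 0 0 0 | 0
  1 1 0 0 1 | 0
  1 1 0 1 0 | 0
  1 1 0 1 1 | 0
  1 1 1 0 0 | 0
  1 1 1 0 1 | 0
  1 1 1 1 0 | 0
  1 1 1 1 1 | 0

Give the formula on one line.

  ~a = 11111111111111110000000000000000
  ~b = 11111111000000001111111100000000
  (a | ~b) = 11111111000000001111111111111111
  ~c = 11110000111100001111000011110000
  ~d = 11001100110011001100110011001100
  (~c & ~d) = 11000000110000001100000011000000
  ((a | ~b) & (~c & ~d)) = 11000000000000001100000011000000
  (~a & ((a | ~b) & (~c & ~d))) = 11000000000000000000000000000000

(~a & ((a | ~b) & (~c & ~d)))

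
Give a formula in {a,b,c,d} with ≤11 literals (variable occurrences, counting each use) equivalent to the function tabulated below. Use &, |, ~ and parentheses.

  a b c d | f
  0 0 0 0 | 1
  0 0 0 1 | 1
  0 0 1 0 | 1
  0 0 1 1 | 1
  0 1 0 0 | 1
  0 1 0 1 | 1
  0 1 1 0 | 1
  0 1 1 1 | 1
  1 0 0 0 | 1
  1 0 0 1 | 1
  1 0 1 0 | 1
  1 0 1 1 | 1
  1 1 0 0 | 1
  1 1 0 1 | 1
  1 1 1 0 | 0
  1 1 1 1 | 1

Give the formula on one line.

(((d | ~b) | ((b | (c & ~d)) & (~a | ~b))) | ~c)

  ~b = 1111000011110000
  (d | ~b) = 1111010111110101
  ~d = 1010101010101010
  (c & ~d) = 0010001000100010
  (b | (c & ~d)) = 0010111100101111
  ~a = 1111111100000000
  (~a | ~b) = 1111111111110000
  ((b | (c & ~d)) & (~a | ~b)) = 0010111100100000
  ((d | ~b) | ((b | (c & ~d)) & (~a | ~b))) = 1111111111110101
  ~c = 1100110011001100
  (((d | ~b) | ((b | (c & ~d)) & (~a | ~b))) | ~c) = 1111111111111101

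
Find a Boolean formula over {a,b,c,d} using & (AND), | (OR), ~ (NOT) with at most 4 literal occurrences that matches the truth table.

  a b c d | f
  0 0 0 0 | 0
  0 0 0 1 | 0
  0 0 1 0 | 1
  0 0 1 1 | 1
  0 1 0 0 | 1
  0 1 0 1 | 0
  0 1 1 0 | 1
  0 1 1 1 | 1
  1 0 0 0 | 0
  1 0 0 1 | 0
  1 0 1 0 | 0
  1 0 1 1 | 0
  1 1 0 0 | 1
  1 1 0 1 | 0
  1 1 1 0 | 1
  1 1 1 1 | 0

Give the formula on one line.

  ~d = 1010101010101010
  (~d & b) = 0000101000001010
  ~a = 1111111100000000
  (~a & c) = 0011001100000000
  ((~d & b) | (~a & c)) = 0011101100001010

((~d & b) | (~a & c))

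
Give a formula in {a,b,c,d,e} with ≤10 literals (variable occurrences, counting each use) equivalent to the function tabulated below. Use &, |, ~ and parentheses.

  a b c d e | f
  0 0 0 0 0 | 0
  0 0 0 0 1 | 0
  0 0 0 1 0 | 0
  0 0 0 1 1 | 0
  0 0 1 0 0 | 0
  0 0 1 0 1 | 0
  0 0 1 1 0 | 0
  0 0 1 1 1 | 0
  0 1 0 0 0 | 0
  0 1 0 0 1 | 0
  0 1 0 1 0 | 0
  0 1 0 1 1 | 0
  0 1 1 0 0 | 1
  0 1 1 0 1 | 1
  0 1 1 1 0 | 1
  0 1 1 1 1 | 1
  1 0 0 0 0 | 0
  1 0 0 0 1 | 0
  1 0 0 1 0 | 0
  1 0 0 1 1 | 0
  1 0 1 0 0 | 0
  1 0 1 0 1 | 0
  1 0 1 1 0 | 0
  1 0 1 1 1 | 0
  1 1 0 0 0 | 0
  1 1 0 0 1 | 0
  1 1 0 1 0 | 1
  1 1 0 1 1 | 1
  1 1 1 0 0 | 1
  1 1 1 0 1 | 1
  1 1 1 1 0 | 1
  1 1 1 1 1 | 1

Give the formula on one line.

  ~a = 11111111111111110000000000000000
  (d & e) = 00010001000100010001000100010001
  (~a | (d & e)) = 11111111111111110001000100010001
  (c | d) = 00111111001111110011111100111111
  ((~a | (d & e)) | (c | d)) = 11111111111111110011111100111111
  (b & ((~a | (d & e)) | (c | d))) = 00000000111111110000000000111111
  (c | a) = 00001111000011111111111111111111
  ((b & ((~a | (d & e)) | (c | d))) & (c | a)) = 00000000000011110000000000111111

((b & ((~a | (d & e)) | (c | d))) & (c | a))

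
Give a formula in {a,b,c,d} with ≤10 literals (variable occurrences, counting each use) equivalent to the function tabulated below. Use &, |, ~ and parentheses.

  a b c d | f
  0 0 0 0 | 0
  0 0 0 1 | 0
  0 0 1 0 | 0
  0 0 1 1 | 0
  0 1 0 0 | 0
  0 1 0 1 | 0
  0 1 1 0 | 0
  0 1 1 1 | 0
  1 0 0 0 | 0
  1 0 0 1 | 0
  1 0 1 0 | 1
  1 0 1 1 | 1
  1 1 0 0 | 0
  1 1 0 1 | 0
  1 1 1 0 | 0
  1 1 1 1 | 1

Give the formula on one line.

  ~c = 1100110011001100
  ~b = 1111000011110000
  (~c | ~b) = 1111110011111100
  (d | ~b) = 1111010111110101
  ((~c | ~b) & (d | ~b)) = 1111010011110100
  (((~c | ~b) & (d | ~b)) | d) = 1111010111110101
  ((((~c | ~b) & (d | ~b)) | d) & c) = 0011000100110001
  (((((~c | ~b) & (d | ~b)) | d) & c) & a) = 0000000000110001

(((((~c | ~b) & (d | ~b)) | d) & c) & a)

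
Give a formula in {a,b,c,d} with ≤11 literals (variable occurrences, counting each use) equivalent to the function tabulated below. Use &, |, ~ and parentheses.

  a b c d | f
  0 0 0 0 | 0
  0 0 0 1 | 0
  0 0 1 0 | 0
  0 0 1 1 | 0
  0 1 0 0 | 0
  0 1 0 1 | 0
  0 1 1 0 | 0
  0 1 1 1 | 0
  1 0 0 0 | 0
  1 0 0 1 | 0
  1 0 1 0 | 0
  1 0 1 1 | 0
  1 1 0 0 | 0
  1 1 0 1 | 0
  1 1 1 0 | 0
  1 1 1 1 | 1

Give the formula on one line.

((a | (c & ~d)) & (((b | ~a) & (c | (~b & ~d))) & d))

  ~d = 1010101010101010
  (c & ~d) = 0010001000100010
  (a | (c & ~d)) = 0010001011111111
  ~a = 1111111100000000
  (b | ~a) = 1111111100001111
  ~b = 1111000011110000
  (~b & ~d) = 1010000010100000
  (c | (~b & ~d)) = 1011001110110011
  ((b | ~a) & (c | (~b & ~d))) = 1011001100000011
  (((b | ~a) & (c | (~b & ~d))) & d) = 0001000100000001
  ((a | (c & ~d)) & (((b | ~a) & (c | (~b & ~d))) & d)) = 0000000000000001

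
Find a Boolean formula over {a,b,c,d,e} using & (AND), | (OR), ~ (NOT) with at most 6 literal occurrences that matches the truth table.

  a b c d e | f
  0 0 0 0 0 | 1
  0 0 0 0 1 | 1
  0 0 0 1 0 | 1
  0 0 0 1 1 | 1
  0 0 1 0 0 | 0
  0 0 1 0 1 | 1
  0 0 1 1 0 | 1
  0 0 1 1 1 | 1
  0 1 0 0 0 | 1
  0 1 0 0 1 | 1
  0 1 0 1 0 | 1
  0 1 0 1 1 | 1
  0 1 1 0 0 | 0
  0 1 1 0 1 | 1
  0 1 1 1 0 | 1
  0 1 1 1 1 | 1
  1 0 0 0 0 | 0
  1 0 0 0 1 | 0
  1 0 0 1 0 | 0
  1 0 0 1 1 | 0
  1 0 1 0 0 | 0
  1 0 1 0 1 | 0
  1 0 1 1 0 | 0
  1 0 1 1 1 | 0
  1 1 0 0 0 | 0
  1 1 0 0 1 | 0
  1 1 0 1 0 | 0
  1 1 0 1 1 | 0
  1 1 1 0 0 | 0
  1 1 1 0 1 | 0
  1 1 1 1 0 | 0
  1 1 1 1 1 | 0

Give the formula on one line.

  ~a = 11111111111111110000000000000000
  ~c = 11110000111100001111000011110000
  (e | ~c) = 11110101111101011111010111110101
  ((e | ~c) | d) = 11110111111101111111011111110111
  (~a & ((e | ~c) | d)) = 11110111111101110000000000000000

(~a & ((e | ~c) | d))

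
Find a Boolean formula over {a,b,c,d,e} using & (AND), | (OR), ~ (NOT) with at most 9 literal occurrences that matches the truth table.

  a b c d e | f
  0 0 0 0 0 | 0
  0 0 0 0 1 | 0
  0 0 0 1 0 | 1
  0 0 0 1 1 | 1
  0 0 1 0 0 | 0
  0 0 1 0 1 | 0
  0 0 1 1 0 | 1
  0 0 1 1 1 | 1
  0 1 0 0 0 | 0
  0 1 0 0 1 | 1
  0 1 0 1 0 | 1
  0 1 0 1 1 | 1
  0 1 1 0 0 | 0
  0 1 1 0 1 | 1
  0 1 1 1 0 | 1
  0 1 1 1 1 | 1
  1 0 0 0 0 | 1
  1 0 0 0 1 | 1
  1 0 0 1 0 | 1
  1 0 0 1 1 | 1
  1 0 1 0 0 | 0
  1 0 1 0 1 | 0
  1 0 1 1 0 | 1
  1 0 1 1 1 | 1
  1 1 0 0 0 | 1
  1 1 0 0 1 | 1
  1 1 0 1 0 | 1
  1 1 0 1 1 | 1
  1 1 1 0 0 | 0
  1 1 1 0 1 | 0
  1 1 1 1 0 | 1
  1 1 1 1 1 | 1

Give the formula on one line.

(d | ((e & (b & ~a)) | (a & ~c)))

  ~a = 11111111111111110000000000000000
  (b & ~a) = 00000000111111110000000000000000
  (e & (b & ~a)) = 00000000010101010000000000000000
  ~c = 11110000111100001111000011110000
  (a & ~c) = 00000000000000001111000011110000
  ((e & (b & ~a)) | (a & ~c)) = 00000000010101011111000011110000
  (d | ((e & (b & ~a)) | (a & ~c))) = 00110011011101111111001111110011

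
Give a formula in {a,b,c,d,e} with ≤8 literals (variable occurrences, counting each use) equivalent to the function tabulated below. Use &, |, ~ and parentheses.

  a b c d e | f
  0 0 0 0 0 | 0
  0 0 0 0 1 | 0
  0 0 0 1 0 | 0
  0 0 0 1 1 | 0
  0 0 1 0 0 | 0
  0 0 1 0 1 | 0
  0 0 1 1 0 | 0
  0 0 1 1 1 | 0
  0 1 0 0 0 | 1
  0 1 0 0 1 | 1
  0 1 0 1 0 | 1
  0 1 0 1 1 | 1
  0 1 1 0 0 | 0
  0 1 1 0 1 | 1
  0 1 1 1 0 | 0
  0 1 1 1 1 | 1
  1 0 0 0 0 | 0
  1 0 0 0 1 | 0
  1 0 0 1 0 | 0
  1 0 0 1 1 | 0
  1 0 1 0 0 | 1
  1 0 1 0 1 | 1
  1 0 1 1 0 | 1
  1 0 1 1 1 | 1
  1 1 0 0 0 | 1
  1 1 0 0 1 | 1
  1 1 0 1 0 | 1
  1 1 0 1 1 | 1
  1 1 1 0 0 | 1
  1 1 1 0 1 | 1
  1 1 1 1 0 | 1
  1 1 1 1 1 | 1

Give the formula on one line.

  ~c = 11110000111100001111000011110000
  (~c | e) = 11110101111101011111010111110101
  (b & (~c | e)) = 00000000111101010000000011110101
  ~b = 11111111000000001111111100000000
  (a | ~b) = 11111111000000001111111111111111
  ((b & (~c | e)) | (a | ~b)) = 11111111111101011111111111111111
  (((b & (~c | e)) | (a | ~b)) & b) = 00000000111101010000000011111111
  (c & a) = 00000000000000000000111100001111
  ((((b & (~c | e)) | (a | ~b)) & b) | (c & a)) = 00000000111101010000111111111111

((((b & (~c | e)) | (a | ~b)) & b) | (c & a))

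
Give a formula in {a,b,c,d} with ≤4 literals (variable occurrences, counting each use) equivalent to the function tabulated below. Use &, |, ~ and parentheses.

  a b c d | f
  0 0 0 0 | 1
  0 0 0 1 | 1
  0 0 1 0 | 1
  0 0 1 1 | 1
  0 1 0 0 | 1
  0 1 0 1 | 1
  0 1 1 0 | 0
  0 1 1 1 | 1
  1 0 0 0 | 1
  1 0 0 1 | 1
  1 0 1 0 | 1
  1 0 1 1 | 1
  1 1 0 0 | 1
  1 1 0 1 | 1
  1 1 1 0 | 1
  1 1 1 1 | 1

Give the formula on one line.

  ~c = 1100110011001100
  ~b = 1111000011110000
  (d | ~b) = 1111010111110101
  (~c | (d | ~b)) = 1111110111111101
  (a | (~c | (d | ~b))) = 1111110111111111

(a | (~c | (d | ~b)))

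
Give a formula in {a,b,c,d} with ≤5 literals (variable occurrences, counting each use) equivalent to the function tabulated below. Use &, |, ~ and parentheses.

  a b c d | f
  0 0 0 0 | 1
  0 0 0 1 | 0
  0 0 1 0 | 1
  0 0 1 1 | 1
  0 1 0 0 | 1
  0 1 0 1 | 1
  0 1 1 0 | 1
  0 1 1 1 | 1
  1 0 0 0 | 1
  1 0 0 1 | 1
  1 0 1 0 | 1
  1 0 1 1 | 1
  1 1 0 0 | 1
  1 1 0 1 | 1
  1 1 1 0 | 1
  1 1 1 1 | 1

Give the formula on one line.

  ~c = 1100110011001100
  ~d = 1010101010101010
  (~c & ~d) = 1000100010001000
  (c | a) = 0011001111111111
  ((~c & ~d) | (c | a)) = 1011101111111111
  (b | ((~c & ~d) | (c | a))) = 1011111111111111

(b | ((~c & ~d) | (c | a)))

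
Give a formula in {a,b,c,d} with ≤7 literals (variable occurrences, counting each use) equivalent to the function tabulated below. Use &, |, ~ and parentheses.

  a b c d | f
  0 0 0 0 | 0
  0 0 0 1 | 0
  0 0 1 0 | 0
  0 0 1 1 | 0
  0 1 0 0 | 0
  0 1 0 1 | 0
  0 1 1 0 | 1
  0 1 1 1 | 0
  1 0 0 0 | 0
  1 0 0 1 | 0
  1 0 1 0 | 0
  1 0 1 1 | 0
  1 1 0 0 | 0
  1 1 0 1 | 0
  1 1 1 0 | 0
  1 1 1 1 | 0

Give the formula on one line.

  ~a = 1111111100000000
  ~d = 1010101010101010
  (~a & ~d) = 1010101000000000
  (c & b) = 0000001100000011
  (~a | c) = 1111111100110011
  ((~a | c) & a) = 0000000000110011
  ((c & b) | ((~a | c) & a)) = 0000001100110011
  ((~a & ~d) & ((c & b) | ((~a | c) & a))) = 0000001000000000

((~a & ~d) & ((c & b) | ((~a | c) & a)))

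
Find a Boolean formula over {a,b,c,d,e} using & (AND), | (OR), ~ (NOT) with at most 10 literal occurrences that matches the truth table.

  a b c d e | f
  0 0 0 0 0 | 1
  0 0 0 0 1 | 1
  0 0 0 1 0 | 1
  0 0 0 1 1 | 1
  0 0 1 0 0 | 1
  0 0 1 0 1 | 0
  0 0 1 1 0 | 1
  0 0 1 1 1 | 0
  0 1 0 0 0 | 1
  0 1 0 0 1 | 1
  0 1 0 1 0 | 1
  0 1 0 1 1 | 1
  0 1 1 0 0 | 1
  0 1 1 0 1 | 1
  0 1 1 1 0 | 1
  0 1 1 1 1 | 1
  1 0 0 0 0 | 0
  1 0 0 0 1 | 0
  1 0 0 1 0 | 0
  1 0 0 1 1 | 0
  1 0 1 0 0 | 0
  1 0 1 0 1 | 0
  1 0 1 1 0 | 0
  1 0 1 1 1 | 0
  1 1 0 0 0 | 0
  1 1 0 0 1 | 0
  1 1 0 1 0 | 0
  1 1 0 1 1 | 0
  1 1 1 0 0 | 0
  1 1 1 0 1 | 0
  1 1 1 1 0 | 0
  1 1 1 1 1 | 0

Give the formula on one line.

((((a | (b | ~e)) & e) | (~c | ~e)) & ~a)

  ~e = 10101010101010101010101010101010
  (b | ~e) = 10101010111111111010101011111111
  (a | (b | ~e)) = 10101010111111111111111111111111
  ((a | (b | ~e)) & e) = 00000000010101010101010101010101
  ~c = 11110000111100001111000011110000
  (~c | ~e) = 11111010111110101111101011111010
  (((a | (b | ~e)) & e) | (~c | ~e)) = 11111010111111111111111111111111
  ~a = 11111111111111110000000000000000
  ((((a | (b | ~e)) & e) | (~c | ~e)) & ~a) = 11111010111111110000000000000000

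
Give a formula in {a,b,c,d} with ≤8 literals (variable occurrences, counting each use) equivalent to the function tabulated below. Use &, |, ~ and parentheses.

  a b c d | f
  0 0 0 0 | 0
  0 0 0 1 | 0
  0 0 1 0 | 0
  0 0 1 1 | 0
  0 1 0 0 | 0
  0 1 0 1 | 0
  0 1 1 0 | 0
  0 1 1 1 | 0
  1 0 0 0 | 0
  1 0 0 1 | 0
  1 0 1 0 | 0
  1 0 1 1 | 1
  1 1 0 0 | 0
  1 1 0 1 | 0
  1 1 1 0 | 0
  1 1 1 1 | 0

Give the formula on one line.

  (b | c) = 0011111100111111
  ~b = 1111000011110000
  (d & ~b) = 0101000001010000
  ((d & ~b) & a) = 0000000001010000
  ((b | c) & ((d & ~b) & a)) = 0000000000010000

((b | c) & ((d & ~b) & a))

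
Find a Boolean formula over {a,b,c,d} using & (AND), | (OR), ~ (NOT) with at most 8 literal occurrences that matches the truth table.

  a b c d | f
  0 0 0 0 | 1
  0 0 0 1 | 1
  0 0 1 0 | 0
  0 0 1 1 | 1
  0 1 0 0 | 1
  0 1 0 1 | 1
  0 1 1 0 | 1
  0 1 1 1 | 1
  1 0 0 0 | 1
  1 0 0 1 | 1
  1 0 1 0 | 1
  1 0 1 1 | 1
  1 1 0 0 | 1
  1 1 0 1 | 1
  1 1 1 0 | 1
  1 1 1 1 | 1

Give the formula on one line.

((~c | (a | b)) | ((c & d) | b))

  ~c = 1100110011001100
  (a | b) = 0000111111111111
  (~c | (a | b)) = 1100111111111111
  (c & d) = 0001000100010001
  ((c & d) | b) = 0001111100011111
  ((~c | (a | b)) | ((c & d) | b)) = 1101111111111111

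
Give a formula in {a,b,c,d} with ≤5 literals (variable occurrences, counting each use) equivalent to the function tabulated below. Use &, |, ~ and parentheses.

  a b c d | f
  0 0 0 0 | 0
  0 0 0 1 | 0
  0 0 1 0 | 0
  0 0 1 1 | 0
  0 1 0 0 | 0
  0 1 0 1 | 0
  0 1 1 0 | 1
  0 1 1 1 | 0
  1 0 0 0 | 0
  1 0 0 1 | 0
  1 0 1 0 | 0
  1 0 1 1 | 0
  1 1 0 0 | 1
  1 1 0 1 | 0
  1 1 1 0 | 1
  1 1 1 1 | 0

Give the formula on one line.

((~d & b) & (b & (a | c)))

  ~d = 1010101010101010
  (~d & b) = 0000101000001010
  (a | c) = 0011001111111111
  (b & (a | c)) = 0000001100001111
  ((~d & b) & (b & (a | c))) = 0000001000001010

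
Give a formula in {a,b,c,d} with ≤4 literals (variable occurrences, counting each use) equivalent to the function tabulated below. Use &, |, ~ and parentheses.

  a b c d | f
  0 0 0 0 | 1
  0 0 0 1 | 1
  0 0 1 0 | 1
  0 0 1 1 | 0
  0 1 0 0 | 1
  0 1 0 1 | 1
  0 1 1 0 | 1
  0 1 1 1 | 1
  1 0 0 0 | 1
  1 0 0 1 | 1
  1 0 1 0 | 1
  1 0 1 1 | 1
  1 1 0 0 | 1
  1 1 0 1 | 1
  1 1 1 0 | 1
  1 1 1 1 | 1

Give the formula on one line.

  ~d = 1010101010101010
  (a | ~d) = 1010101011111111
  ~c = 1100110011001100
  (~c | b) = 1100111111001111
  ((a | ~d) | (~c | b)) = 1110111111111111

((a | ~d) | (~c | b))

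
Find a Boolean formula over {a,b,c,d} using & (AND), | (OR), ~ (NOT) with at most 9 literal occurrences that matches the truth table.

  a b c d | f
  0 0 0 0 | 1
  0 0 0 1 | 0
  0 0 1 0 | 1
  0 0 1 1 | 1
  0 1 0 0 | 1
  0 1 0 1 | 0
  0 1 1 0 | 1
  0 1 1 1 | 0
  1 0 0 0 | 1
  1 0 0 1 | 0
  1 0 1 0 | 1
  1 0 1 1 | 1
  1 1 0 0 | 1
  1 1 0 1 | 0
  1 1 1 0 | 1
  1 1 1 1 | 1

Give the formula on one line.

  ~d = 1010101010101010
  ~c = 1100110011001100
  ~b = 1111000011110000
  (a & d) = 0000000001010101
  (~b | (a & d)) = 1111000011110101
  (~c | (~b | (a & d))) = 1111110011111101
  ((~c | (~b | (a & d))) & c) = 0011000000110001
  (~d | ((~c | (~b | (a & d))) & c)) = 1011101010111011

(~d | ((~c | (~b | (a & d))) & c))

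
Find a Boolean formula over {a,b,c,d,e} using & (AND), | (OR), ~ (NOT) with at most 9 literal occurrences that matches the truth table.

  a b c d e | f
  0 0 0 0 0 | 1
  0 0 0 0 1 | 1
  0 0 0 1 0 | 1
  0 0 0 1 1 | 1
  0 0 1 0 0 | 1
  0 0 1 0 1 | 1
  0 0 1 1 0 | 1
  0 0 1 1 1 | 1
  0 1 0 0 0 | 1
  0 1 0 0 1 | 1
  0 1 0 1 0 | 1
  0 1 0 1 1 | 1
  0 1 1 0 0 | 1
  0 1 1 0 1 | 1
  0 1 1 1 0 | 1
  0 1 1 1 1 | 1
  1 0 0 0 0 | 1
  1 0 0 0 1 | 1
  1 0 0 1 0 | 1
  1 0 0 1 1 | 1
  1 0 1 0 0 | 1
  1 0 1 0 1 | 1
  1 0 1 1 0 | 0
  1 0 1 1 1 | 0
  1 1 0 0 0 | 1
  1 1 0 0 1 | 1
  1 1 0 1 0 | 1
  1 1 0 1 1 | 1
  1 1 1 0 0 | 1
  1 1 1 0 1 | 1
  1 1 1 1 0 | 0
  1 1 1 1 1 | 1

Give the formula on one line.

  ~a = 11111111111111110000000000000000
  (c & ~a) = 00001111000011110000000000000000
  ~d = 11001100110011001100110011001100
  (e & b) = 00000000010101010000000001010101
  (~d | (e & b)) = 11001100110111011100110011011101
  ((c & ~a) | (~d | (e & b))) = 11001111110111111100110011011101
  ~c = 11110000111100001111000011110000
  (((c & ~a) | (~d | (e & b))) | ~c) = 11111111111111111111110011111101

(((c & ~a) | (~d | (e & b))) | ~c)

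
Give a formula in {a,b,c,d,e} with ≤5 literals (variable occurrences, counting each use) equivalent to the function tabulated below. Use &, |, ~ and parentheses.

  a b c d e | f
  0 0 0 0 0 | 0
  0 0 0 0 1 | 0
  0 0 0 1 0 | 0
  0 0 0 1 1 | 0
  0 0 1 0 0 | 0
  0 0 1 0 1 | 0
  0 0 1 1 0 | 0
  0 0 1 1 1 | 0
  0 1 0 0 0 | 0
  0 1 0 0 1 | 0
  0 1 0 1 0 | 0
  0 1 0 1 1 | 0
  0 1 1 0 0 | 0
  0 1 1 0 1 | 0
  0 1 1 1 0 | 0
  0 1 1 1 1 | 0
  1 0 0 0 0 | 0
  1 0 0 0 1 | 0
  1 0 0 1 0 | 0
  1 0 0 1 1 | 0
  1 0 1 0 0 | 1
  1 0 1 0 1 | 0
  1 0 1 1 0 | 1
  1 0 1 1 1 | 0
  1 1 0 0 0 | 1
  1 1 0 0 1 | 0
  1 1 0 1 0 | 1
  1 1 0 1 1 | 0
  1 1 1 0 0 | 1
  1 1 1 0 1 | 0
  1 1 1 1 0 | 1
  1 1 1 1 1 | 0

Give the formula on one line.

(((c | b) & ~e) & a)

  (c | b) = 00001111111111110000111111111111
  ~e = 10101010101010101010101010101010
  ((c | b) & ~e) = 00001010101010100000101010101010
  (((c | b) & ~e) & a) = 00000000000000000000101010101010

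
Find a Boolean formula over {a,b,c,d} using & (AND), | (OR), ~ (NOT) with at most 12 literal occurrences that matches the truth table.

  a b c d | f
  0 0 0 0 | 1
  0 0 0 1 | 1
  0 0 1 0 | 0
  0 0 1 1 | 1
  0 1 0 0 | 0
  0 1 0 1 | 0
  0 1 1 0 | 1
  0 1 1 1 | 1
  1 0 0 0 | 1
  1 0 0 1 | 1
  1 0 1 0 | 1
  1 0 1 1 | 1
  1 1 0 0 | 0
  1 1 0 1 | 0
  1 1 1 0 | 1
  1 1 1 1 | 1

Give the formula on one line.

  ~c = 1100110011001100
  (~c | b) = 1100111111001111
  (d | (~c | b)) = 1101111111011111
  ~b = 1111000011110000
  (b & c) = 0000001100000011
  (~b | (b & c)) = 1111001111110011
  ((d | (~c | b)) & (~b | (b & c))) = 1101001111010011
  (~b & a) = 0000000011110000
  ~d = 1010101010101010
  ((~b & a) & ~d) = 0000000010100000
  (((d | (~c | b)) & (~b | (b & c))) | ((~b & a) & ~d)) = 1101001111110011

(((d | (~c | b)) & (~b | (b & c))) | ((~b & a) & ~d))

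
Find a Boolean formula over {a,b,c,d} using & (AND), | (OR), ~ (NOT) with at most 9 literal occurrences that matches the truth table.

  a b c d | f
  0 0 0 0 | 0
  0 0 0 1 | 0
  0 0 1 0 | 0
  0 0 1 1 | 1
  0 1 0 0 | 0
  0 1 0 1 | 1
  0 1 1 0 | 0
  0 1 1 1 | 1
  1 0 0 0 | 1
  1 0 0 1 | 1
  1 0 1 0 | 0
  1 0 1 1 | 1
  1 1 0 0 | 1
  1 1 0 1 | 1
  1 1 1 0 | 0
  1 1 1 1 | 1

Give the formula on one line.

((b & d) | ((a | (d & c)) & ((b & ~a) | (d | ~c))))

  (b & d) = 0000010100000101
  (d & c) = 0001000100010001
  (a | (d & c)) = 0001000111111111
  ~a = 1111111100000000
  (b & ~a) = 0000111100000000
  ~c = 1100110011001100
  (d | ~c) = 1101110111011101
  ((b & ~a) | (d | ~c)) = 1101111111011101
  ((a | (d & c)) & ((b & ~a) | (d | ~c))) = 0001000111011101
  ((b & d) | ((a | (d & c)) & ((b & ~a) | (d | ~c)))) = 0001010111011101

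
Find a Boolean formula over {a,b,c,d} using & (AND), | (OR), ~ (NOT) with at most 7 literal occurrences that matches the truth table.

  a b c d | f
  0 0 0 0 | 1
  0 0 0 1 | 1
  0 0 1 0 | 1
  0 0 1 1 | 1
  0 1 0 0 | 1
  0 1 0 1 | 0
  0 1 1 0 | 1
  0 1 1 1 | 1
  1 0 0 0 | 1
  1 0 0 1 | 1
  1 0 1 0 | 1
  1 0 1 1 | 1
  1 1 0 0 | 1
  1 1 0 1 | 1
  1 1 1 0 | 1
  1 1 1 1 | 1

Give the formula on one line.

(~b | (a | (c | (~c & ~d))))

  ~b = 1111000011110000
  ~c = 1100110011001100
  ~d = 1010101010101010
  (~c & ~d) = 1000100010001000
  (c | (~c & ~d)) = 1011101110111011
  (a | (c | (~c & ~d))) = 1011101111111111
  (~b | (a | (c | (~c & ~d)))) = 1111101111111111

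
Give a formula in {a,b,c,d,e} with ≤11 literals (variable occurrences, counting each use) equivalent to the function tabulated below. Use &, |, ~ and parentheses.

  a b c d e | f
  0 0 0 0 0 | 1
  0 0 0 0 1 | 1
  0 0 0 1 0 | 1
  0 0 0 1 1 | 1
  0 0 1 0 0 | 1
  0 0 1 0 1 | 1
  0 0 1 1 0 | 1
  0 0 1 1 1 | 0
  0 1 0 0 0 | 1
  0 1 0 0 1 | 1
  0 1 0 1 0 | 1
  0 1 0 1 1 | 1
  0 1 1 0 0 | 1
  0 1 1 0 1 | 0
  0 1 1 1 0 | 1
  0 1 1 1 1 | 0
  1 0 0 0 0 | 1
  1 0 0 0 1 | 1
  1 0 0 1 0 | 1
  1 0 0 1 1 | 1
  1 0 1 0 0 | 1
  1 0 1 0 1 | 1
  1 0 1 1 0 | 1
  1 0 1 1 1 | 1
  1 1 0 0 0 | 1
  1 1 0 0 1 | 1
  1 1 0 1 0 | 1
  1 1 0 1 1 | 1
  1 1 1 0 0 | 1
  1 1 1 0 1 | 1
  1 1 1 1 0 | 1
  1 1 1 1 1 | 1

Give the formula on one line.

  ~a = 11111111111111110000000000000000
  ~e = 10101010101010101010101010101010
  (~a | ~e) = 11111111111111111010101010101010
  (~e & b) = 00000000101010100000000010101010
  ~c = 11110000111100001111000011110000
  ((~e & b) | ~c) = 11110000111110101111000011111010
  ~b = 11111111000000001111111100000000
  ~d = 11001100110011001100110011001100
  (~b & ~d) = 11001100000000001100110000000000
  (((~e & b) | ~c) | (~b & ~d)) = 11111100111110101111110011111010
  ((~a | ~e) & (((~e & b) | ~c) | (~b & ~d))) = 11111100111110101010100010101010
  (((~a | ~e) & (((~e & b) | ~c) | (~b & ~d))) | a) = 11111100111110101111111111111111
  ((((~a | ~e) & (((~e & b) | ~c) | (~b & ~d))) | a) | ~e) = 11111110111110101111111111111111

((((~a | ~e) & (((~e & b) | ~c) | (~b & ~d))) | a) | ~e)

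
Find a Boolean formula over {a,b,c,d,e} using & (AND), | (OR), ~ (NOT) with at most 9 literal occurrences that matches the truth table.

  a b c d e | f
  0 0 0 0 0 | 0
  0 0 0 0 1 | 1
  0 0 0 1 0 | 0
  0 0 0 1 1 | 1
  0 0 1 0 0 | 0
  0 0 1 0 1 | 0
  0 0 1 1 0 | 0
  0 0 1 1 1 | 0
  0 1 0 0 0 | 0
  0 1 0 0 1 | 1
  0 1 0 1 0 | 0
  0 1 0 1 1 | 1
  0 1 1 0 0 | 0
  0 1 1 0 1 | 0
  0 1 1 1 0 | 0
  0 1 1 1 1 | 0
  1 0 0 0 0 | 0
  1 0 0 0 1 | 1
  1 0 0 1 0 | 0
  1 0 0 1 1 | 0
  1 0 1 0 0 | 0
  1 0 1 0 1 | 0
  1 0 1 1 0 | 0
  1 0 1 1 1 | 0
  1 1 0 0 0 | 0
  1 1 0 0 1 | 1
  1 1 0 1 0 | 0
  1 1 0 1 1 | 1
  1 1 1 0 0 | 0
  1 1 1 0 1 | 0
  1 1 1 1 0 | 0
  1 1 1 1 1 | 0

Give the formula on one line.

  ~d = 11001100110011001100110011001100
  ~a = 11111111111111110000000000000000
  (~d | ~a) = 11111111111111111100110011001100
  (e & (~d | ~a)) = 01010101010101010100010001000100
  ((e & (~d | ~a)) | b) = 01010101111111110100010011111111
  ~c = 11110000111100001111000011110000
  (e & ~c) = 01010000010100000101000001010000
  (((e & (~d | ~a)) | b) & (e & ~c)) = 01010000010100000100000001010000

(((e & (~d | ~a)) | b) & (e & ~c))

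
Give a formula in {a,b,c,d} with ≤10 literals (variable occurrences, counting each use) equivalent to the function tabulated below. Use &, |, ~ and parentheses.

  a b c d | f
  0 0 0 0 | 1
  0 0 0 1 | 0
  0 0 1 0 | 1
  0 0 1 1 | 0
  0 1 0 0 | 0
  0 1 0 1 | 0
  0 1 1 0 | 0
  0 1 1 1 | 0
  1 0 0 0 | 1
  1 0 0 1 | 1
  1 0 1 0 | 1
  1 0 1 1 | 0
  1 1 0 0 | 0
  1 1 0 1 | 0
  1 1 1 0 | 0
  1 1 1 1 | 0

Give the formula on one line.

  ~d = 1010101010101010
  ~b = 1111000011110000
  (~d & ~b) = 1010000010100000
  ~c = 1100110011001100
  (a & d) = 0000000001010101
  (~b | ~d) = 1111101011111010
  ((a & d) & (~b | ~d)) = 0000000001010000
  (~c & ((a & d) & (~b | ~d))) = 0000000001000000
  ((~d & ~b) | (~c & ((a & d) & (~b | ~d)))) = 1010000011100000

((~d & ~b) | (~c & ((a & d) & (~b | ~d))))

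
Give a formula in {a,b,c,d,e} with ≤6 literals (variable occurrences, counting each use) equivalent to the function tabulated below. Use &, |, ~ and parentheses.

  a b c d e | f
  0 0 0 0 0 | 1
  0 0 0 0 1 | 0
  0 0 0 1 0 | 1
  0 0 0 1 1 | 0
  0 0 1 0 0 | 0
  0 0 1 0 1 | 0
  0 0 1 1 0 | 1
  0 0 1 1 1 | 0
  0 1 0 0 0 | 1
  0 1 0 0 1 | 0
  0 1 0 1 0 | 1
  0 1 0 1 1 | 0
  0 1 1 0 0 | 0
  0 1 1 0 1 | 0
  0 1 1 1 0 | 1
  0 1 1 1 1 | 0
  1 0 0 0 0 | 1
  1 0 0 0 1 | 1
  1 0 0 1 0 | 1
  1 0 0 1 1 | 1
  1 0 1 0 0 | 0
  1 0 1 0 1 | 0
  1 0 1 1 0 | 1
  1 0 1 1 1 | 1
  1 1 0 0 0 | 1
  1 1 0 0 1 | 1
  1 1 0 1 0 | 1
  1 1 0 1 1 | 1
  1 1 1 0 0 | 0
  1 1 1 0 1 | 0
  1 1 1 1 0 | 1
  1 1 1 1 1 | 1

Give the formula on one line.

((a | ~e) & (d | ~c))

  ~e = 10101010101010101010101010101010
  (a | ~e) = 10101010101010101111111111111111
  ~c = 11110000111100001111000011110000
  (d | ~c) = 11110011111100111111001111110011
  ((a | ~e) & (d | ~c)) = 10100010101000101111001111110011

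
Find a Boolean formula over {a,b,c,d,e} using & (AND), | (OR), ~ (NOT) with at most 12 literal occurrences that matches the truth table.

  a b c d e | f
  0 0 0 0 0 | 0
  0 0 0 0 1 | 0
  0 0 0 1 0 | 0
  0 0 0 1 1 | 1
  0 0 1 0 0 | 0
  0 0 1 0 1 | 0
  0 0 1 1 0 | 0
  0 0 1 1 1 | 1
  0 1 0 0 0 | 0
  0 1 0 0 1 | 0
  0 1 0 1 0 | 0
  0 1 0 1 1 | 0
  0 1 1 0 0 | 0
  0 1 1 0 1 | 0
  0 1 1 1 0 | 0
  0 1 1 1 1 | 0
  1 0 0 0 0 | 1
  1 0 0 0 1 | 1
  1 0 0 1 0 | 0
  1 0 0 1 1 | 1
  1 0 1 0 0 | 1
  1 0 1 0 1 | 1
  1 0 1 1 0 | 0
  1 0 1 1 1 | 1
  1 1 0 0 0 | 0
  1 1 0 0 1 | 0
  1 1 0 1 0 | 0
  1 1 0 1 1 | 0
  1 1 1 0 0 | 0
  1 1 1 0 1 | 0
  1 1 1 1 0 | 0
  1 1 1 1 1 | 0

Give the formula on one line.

(((~b & e) | (~e & (~d & (a | e)))) & (d | (a & ~b)))

  ~b = 11111111000000001111111100000000
  (~b & e) = 01010101000000000101010100000000
  ~e = 10101010101010101010101010101010
  ~d = 11001100110011001100110011001100
  (a | e) = 01010101010101011111111111111111
  (~d & (a | e)) = 01000100010001001100110011001100
  (~e & (~d & (a | e))) = 00000000000000001000100010001000
  ((~b & e) | (~e & (~d & (a | e)))) = 01010101000000001101110110001000
  (a & ~b) = 00000000000000001111111100000000
  (d | (a & ~b)) = 00110011001100111111111100110011
  (((~b & e) | (~e & (~d & (a | e)))) & (d | (a & ~b))) = 00010001000000001101110100000000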